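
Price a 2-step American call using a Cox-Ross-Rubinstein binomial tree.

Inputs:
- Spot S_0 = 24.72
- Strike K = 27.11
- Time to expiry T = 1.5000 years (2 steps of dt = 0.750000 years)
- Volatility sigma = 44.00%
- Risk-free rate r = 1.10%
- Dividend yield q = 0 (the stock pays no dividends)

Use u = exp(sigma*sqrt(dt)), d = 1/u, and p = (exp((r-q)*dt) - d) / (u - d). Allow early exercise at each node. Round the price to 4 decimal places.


Answer: Price = V(0,0) = 4.4122

Derivation:
dt = T/N = 0.750000
u = exp(sigma*sqrt(dt)) = 1.463823; d = 1/u = 0.683143
p = (exp((r-q)*dt) - d) / (u - d) = 0.416485
Discount per step: exp(-r*dt) = 0.991784
Stock lattice S(k, i) with i counting down-moves:
  k=0: S(0,0) = 24.7200
  k=1: S(1,0) = 36.1857; S(1,1) = 16.8873
  k=2: S(2,0) = 52.9694; S(2,1) = 24.7200; S(2,2) = 11.5364
Terminal payoffs V(N, i) = max(S_T - K, 0):
  V(2,0) = 25.859432; V(2,1) = 0.000000; V(2,2) = 0.000000
Backward induction: V(k, i) = exp(-r*dt) * [p * V(k+1, i) + (1-p) * V(k+1, i+1)]; then take max(V_cont, immediate exercise) for American.
  V(1,0) = exp(-r*dt) * [p*25.859432 + (1-p)*0.000000] = 10.681573; exercise = 9.075693; V(1,0) = max -> 10.681573
  V(1,1) = exp(-r*dt) * [p*0.000000 + (1-p)*0.000000] = 0.000000; exercise = 0.000000; V(1,1) = max -> 0.000000
  V(0,0) = exp(-r*dt) * [p*10.681573 + (1-p)*0.000000] = 4.412162; exercise = 0.000000; V(0,0) = max -> 4.412162


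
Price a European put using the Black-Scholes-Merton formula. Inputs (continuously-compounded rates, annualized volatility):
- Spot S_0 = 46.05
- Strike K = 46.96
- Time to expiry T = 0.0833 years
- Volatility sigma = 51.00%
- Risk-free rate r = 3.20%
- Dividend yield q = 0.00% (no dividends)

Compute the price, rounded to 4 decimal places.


d1 = (ln(S/K) + (r - q + 0.5*sigma^2) * T) / (sigma * sqrt(T)) = -0.04123546
d2 = d1 - sigma * sqrt(T) = -0.18843033
exp(-rT) = 0.99733795; exp(-qT) = 1.00000000
P = K * exp(-rT) * N(-d2) - S_0 * exp(-qT) * N(-d1)
N(-d1) = 0.51644591; N(-d2) = 0.57473034
P = 46.9600 * 0.99733795 * 0.57473034 - 46.0500 * 1.00000000 * 0.51644591 = 3.1352

Answer: Price = 3.1352


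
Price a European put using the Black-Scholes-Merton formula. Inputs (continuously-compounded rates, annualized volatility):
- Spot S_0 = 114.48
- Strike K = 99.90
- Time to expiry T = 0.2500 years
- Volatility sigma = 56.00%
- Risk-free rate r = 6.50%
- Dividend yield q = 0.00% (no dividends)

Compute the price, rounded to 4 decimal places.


Answer: Price = 5.4487

Derivation:
d1 = (ln(S/K) + (r - q + 0.5*sigma^2) * T) / (sigma * sqrt(T)) = 0.68457303
d2 = d1 - sigma * sqrt(T) = 0.40457303
exp(-rT) = 0.98388132; exp(-qT) = 1.00000000
P = K * exp(-rT) * N(-d2) - S_0 * exp(-qT) * N(-d1)
N(-d1) = 0.24680669; N(-d2) = 0.34289569
P = 99.9000 * 0.98388132 * 0.34289569 - 114.4800 * 1.00000000 * 0.24680669 = 5.4487


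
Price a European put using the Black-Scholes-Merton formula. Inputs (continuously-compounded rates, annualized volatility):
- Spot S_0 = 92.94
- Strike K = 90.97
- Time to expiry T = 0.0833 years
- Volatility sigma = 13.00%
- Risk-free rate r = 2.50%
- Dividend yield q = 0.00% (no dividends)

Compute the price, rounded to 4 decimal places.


d1 = (ln(S/K) + (r - q + 0.5*sigma^2) * T) / (sigma * sqrt(T)) = 0.64527074
d2 = d1 - sigma * sqrt(T) = 0.60775048
exp(-rT) = 0.99791967; exp(-qT) = 1.00000000
P = K * exp(-rT) * N(-d2) - S_0 * exp(-qT) * N(-d1)
N(-d1) = 0.25937587; N(-d2) = 0.27167649
P = 90.9700 * 0.99791967 * 0.27167649 - 92.9400 * 1.00000000 * 0.25937587 = 0.5566

Answer: Price = 0.5566


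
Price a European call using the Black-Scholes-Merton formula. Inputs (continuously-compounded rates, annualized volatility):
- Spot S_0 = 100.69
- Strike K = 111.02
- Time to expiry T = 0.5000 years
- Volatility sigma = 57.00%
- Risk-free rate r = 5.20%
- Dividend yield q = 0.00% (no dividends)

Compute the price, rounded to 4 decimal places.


Answer: Price = 13.1977

Derivation:
d1 = (ln(S/K) + (r - q + 0.5*sigma^2) * T) / (sigma * sqrt(T)) = 0.02372188
d2 = d1 - sigma * sqrt(T) = -0.37932898
exp(-rT) = 0.97433509; exp(-qT) = 1.00000000
C = S_0 * exp(-qT) * N(d1) - K * exp(-rT) * N(d2)
N(d1) = 0.50946277; N(d2) = 0.35222179
C = 100.6900 * 1.00000000 * 0.50946277 - 111.0200 * 0.97433509 * 0.35222179 = 13.1977


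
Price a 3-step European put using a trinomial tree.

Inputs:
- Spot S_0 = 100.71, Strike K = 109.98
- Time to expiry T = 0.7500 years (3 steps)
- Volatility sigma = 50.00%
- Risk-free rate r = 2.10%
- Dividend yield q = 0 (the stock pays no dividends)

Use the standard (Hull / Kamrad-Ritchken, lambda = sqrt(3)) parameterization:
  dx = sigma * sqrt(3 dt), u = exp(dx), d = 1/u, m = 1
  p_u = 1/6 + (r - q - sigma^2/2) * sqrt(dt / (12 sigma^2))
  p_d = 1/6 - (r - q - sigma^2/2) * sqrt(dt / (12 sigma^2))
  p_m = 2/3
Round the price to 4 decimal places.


Answer: Price = V(0,0) = 21.6804

Derivation:
dt = T/N = 0.250000; dx = sigma*sqrt(3*dt) = 0.433013
u = exp(dx) = 1.541896; d = 1/u = 0.648552
p_u = 0.136644, p_m = 0.666667, p_d = 0.196689
Discount per step: exp(-r*dt) = 0.994764
Stock lattice S(k, j) with j the centered position index:
  k=0: S(0,+0) = 100.7100
  k=1: S(1,-1) = 65.3157; S(1,+0) = 100.7100; S(1,+1) = 155.2843
  k=2: S(2,-2) = 42.3606; S(2,-1) = 65.3157; S(2,+0) = 100.7100; S(2,+1) = 155.2843; S(2,+2) = 239.4323
  k=3: S(3,-3) = 27.4731; S(3,-2) = 42.3606; S(3,-1) = 65.3157; S(3,+0) = 100.7100; S(3,+1) = 155.2843; S(3,+2) = 239.4323; S(3,+3) = 369.1796
Terminal payoffs V(N, j) = max(K - S_T, 0):
  V(3,-3) = 82.506910; V(3,-2) = 67.619357; V(3,-1) = 44.664303; V(3,+0) = 9.270000; V(3,+1) = 0.000000; V(3,+2) = 0.000000; V(3,+3) = 0.000000
Backward induction: V(k, j) = exp(-r*dt) * [p_u * V(k+1, j+1) + p_m * V(k+1, j) + p_d * V(k+1, j-1)]
  V(2,-2) = exp(-r*dt) * [p_u*44.664303 + p_m*67.619357 + p_d*82.506910] = 67.057913
  V(2,-1) = exp(-r*dt) * [p_u*9.270000 + p_m*44.664303 + p_d*67.619357] = 44.110681
  V(2,+0) = exp(-r*dt) * [p_u*0.000000 + p_m*9.270000 + p_d*44.664303] = 14.886611
  V(2,+1) = exp(-r*dt) * [p_u*0.000000 + p_m*0.000000 + p_d*9.270000] = 1.813759
  V(2,+2) = exp(-r*dt) * [p_u*0.000000 + p_m*0.000000 + p_d*0.000000] = 0.000000
  V(1,-1) = exp(-r*dt) * [p_u*14.886611 + p_m*44.110681 + p_d*67.057913] = 44.397142
  V(1,+0) = exp(-r*dt) * [p_u*1.813759 + p_m*14.886611 + p_d*44.110681] = 18.749634
  V(1,+1) = exp(-r*dt) * [p_u*0.000000 + p_m*1.813759 + p_d*14.886611] = 4.115540
  V(0,+0) = exp(-r*dt) * [p_u*4.115540 + p_m*18.749634 + p_d*44.397142] = 21.680424


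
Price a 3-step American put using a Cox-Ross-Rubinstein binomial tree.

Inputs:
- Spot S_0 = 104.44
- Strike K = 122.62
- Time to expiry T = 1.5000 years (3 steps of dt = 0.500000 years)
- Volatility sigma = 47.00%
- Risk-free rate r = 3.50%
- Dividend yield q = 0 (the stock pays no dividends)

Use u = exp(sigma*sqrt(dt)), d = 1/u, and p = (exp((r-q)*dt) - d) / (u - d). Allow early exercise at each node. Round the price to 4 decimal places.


Answer: Price = V(0,0) = 33.0147

Derivation:
dt = T/N = 0.500000
u = exp(sigma*sqrt(dt)) = 1.394227; d = 1/u = 0.717243
p = (exp((r-q)*dt) - d) / (u - d) = 0.443749
Discount per step: exp(-r*dt) = 0.982652
Stock lattice S(k, i) with i counting down-moves:
  k=0: S(0,0) = 104.4400
  k=1: S(1,0) = 145.6131; S(1,1) = 74.9089
  k=2: S(2,0) = 203.0177; S(2,1) = 104.4400; S(2,2) = 53.7279
  k=3: S(3,0) = 283.0528; S(3,1) = 145.6131; S(3,2) = 74.9089; S(3,3) = 38.5360
Terminal payoffs V(N, i) = max(K - S_T, 0):
  V(3,0) = 0.000000; V(3,1) = 0.000000; V(3,2) = 47.711111; V(3,3) = 84.084026
Backward induction: V(k, i) = exp(-r*dt) * [p * V(k+1, i) + (1-p) * V(k+1, i+1)]; then take max(V_cont, immediate exercise) for American.
  V(2,0) = exp(-r*dt) * [p*0.000000 + (1-p)*0.000000] = 0.000000; exercise = 0.000000; V(2,0) = max -> 0.000000
  V(2,1) = exp(-r*dt) * [p*0.000000 + (1-p)*47.711111] = 26.078965; exercise = 18.180000; V(2,1) = max -> 26.078965
  V(2,2) = exp(-r*dt) * [p*47.711111 + (1-p)*84.084026] = 66.764920; exercise = 68.892103; V(2,2) = max -> 68.892103
  V(1,0) = exp(-r*dt) * [p*0.000000 + (1-p)*26.078965] = 14.254801; exercise = 0.000000; V(1,0) = max -> 14.254801
  V(1,1) = exp(-r*dt) * [p*26.078965 + (1-p)*68.892103] = 49.028278; exercise = 47.711111; V(1,1) = max -> 49.028278
  V(0,0) = exp(-r*dt) * [p*14.254801 + (1-p)*49.028278] = 33.014746; exercise = 18.180000; V(0,0) = max -> 33.014746


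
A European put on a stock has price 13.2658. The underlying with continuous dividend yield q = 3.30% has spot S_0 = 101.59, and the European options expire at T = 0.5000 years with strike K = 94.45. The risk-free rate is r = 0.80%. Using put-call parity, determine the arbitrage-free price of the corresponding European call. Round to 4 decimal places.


Answer: Call price = 19.1204

Derivation:
Put-call parity: C - P = S_0 * exp(-qT) - K * exp(-rT).
S_0 * exp(-qT) = 101.5900 * 0.98363538 = 99.92751819
K * exp(-rT) = 94.4500 * 0.99600799 = 94.07295459
C = P + S*exp(-qT) - K*exp(-rT)
C = 13.2658 + 99.92751819 - 94.07295459 = 19.1204


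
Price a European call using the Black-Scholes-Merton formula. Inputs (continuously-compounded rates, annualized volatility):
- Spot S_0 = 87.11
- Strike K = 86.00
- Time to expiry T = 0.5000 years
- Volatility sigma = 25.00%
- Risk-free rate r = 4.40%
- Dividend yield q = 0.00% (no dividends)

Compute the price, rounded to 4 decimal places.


d1 = (ln(S/K) + (r - q + 0.5*sigma^2) * T) / (sigma * sqrt(T)) = 0.28538486
d2 = d1 - sigma * sqrt(T) = 0.10860816
exp(-rT) = 0.97824024; exp(-qT) = 1.00000000
C = S_0 * exp(-qT) * N(d1) - K * exp(-rT) * N(d2)
N(d1) = 0.61232535; N(d2) = 0.54324336
C = 87.1100 * 1.00000000 * 0.61232535 - 86.0000 * 0.97824024 * 0.54324336 = 7.6373

Answer: Price = 7.6373


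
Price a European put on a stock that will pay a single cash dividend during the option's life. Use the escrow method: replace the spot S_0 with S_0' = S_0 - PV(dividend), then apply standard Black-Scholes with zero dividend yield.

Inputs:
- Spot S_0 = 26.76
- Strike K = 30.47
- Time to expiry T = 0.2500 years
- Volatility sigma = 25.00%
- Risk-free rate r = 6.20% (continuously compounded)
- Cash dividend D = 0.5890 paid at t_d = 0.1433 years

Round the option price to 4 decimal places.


PV(D) = D * exp(-r * t_d) = 0.5890 * 0.99115475 = 0.58379015
S_0' = S_0 - PV(D) = 26.7600 - 0.58379015 = 26.17620985
d1 = (ln(S_0'/K) + (r + sigma^2/2)*T) / (sigma*sqrt(T)) = -1.02863293
d2 = d1 - sigma*sqrt(T) = -1.15363293
exp(-rT) = 0.98461951
N(-d1) = 0.84817390; N(-d2) = 0.87567465
P = K * exp(-rT) * N(-d2) - S_0' * N(-d1) = 30.4700 * 0.98461951 * 0.87567465 - 26.17620985 * 0.84817390 = 4.0694

Answer: Price = 4.0694


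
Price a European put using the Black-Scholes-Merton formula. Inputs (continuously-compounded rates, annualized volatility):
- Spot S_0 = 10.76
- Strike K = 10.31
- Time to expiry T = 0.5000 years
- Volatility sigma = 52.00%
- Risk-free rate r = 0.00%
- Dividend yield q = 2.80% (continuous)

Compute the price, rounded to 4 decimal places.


d1 = (ln(S/K) + (r - q + 0.5*sigma^2) * T) / (sigma * sqrt(T)) = 0.26195928
d2 = d1 - sigma * sqrt(T) = -0.10573624
exp(-rT) = 1.00000000; exp(-qT) = 0.98609754
P = K * exp(-rT) * N(-d2) - S_0 * exp(-qT) * N(-d1)
N(-d1) = 0.39667642; N(-d2) = 0.54210419
P = 10.3100 * 1.00000000 * 0.54210419 - 10.7600 * 0.98609754 * 0.39667642 = 1.3802

Answer: Price = 1.3802


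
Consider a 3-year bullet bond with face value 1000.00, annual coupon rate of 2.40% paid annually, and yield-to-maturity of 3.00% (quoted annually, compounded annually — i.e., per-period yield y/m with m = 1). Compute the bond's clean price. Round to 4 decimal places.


Answer: Price = 983.0283

Derivation:
Coupon per period c = face * coupon_rate / m = 24.000000
Periods per year m = 1; per-period yield y/m = 0.030000
Number of cashflows N = 3
Cashflows (t years, CF_t, discount factor 1/(1+y/m)^(m*t), PV):
  t = 1.0000: CF_t = 24.000000, DF = 0.970874, PV = 23.300971
  t = 2.0000: CF_t = 24.000000, DF = 0.942596, PV = 22.622302
  t = 3.0000: CF_t = 1024.000000, DF = 0.915142, PV = 937.105059
Price P = sum_t PV_t = 983.028332


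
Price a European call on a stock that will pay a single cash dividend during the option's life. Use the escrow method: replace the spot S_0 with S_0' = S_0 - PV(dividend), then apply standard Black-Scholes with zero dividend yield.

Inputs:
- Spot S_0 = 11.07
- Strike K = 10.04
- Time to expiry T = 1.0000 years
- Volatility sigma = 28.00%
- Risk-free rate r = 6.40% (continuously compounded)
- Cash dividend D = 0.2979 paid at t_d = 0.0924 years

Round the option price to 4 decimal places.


Answer: Price = 1.9285

Derivation:
PV(D) = D * exp(-r * t_d) = 0.2979 * 0.99410385 = 0.29614354
S_0' = S_0 - PV(D) = 11.0700 - 0.29614354 = 10.77385646
d1 = (ln(S_0'/K) + (r + sigma^2/2)*T) / (sigma*sqrt(T)) = 0.62051924
d2 = d1 - sigma*sqrt(T) = 0.34051924
exp(-rT) = 0.93800500
N(d1) = 0.73254200; N(d2) = 0.63326723
C = S_0' * N(d1) - K * exp(-rT) * N(d2) = 10.77385646 * 0.73254200 - 10.0400 * 0.93800500 * 0.63326723 = 1.9285


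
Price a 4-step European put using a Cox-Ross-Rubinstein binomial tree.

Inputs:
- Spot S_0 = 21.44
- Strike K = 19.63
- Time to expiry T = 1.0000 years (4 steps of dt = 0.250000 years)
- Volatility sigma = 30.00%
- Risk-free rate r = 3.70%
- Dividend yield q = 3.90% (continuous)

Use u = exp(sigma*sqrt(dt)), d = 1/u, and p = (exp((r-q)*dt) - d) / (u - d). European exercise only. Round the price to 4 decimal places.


dt = T/N = 0.250000
u = exp(sigma*sqrt(dt)) = 1.161834; d = 1/u = 0.860708
p = (exp((r-q)*dt) - d) / (u - d) = 0.460910
Discount per step: exp(-r*dt) = 0.990793
Stock lattice S(k, i) with i counting down-moves:
  k=0: S(0,0) = 21.4400
  k=1: S(1,0) = 24.9097; S(1,1) = 18.4536
  k=2: S(2,0) = 28.9410; S(2,1) = 21.4400; S(2,2) = 15.8831
  k=3: S(3,0) = 33.6246; S(3,1) = 24.9097; S(3,2) = 18.4536; S(3,3) = 13.6707
  k=4: S(4,0) = 39.0662; S(4,1) = 28.9410; S(4,2) = 21.4400; S(4,3) = 15.8831; S(4,4) = 11.7665
Terminal payoffs V(N, i) = max(K - S_T, 0):
  V(4,0) = 0.000000; V(4,1) = 0.000000; V(4,2) = 0.000000; V(4,3) = 3.746857; V(4,4) = 7.863479
Backward induction: V(k, i) = exp(-r*dt) * [p * V(k+1, i) + (1-p) * V(k+1, i+1)].
  V(3,0) = exp(-r*dt) * [p*0.000000 + (1-p)*0.000000] = 0.000000
  V(3,1) = exp(-r*dt) * [p*0.000000 + (1-p)*0.000000] = 0.000000
  V(3,2) = exp(-r*dt) * [p*0.000000 + (1-p)*3.746857] = 2.001295
  V(3,3) = exp(-r*dt) * [p*3.746857 + (1-p)*7.863479] = 5.911154
  V(2,0) = exp(-r*dt) * [p*0.000000 + (1-p)*0.000000] = 0.000000
  V(2,1) = exp(-r*dt) * [p*0.000000 + (1-p)*2.001295] = 1.068944
  V(2,2) = exp(-r*dt) * [p*2.001295 + (1-p)*5.911154] = 4.071227
  V(1,0) = exp(-r*dt) * [p*0.000000 + (1-p)*1.068944] = 0.570951
  V(1,1) = exp(-r*dt) * [p*1.068944 + (1-p)*4.071227] = 2.662700
  V(0,0) = exp(-r*dt) * [p*0.570951 + (1-p)*2.662700] = 1.682952

Answer: Price = V(0,0) = 1.6830


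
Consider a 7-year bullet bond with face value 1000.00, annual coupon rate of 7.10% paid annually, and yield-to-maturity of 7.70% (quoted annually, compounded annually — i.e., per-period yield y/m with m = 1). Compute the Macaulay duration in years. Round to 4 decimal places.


Coupon per period c = face * coupon_rate / m = 71.000000
Periods per year m = 1; per-period yield y/m = 0.077000
Number of cashflows N = 7
Cashflows (t years, CF_t, discount factor 1/(1+y/m)^(m*t), PV):
  t = 1.0000: CF_t = 71.000000, DF = 0.928505, PV = 65.923863
  t = 2.0000: CF_t = 71.000000, DF = 0.862122, PV = 61.210643
  t = 3.0000: CF_t = 71.000000, DF = 0.800484, PV = 56.834395
  t = 4.0000: CF_t = 71.000000, DF = 0.743254, PV = 52.771026
  t = 5.0000: CF_t = 71.000000, DF = 0.690115, PV = 48.998167
  t = 6.0000: CF_t = 71.000000, DF = 0.640775, PV = 45.495048
  t = 7.0000: CF_t = 1071.000000, DF = 0.594963, PV = 637.205547
Price P = sum_t PV_t = 968.438688
Macaulay numerator sum_t t * PV_t:
  t * PV_t at t = 1.0000: 65.923863
  t * PV_t at t = 2.0000: 122.421286
  t * PV_t at t = 3.0000: 170.503184
  t * PV_t at t = 4.0000: 211.084103
  t * PV_t at t = 5.0000: 244.990834
  t * PV_t at t = 6.0000: 272.970289
  t * PV_t at t = 7.0000: 4460.438829
Macaulay duration D = (sum_t t * PV_t) / P = 5548.332387 / 968.438688 = 5.729152

Answer: Macaulay duration = 5.7292 years


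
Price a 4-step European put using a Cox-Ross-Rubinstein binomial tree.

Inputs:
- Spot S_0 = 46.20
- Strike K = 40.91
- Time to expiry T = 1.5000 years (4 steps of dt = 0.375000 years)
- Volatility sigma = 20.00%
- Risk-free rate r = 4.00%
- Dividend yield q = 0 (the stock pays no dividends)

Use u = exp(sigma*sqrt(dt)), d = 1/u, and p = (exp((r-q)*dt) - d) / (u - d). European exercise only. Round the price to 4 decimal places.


dt = T/N = 0.375000
u = exp(sigma*sqrt(dt)) = 1.130290; d = 1/u = 0.884728
p = (exp((r-q)*dt) - d) / (u - d) = 0.530964
Discount per step: exp(-r*dt) = 0.985112
Stock lattice S(k, i) with i counting down-moves:
  k=0: S(0,0) = 46.2000
  k=1: S(1,0) = 52.2194; S(1,1) = 40.8745
  k=2: S(2,0) = 59.0231; S(2,1) = 46.2000; S(2,2) = 36.1628
  k=3: S(3,0) = 66.7132; S(3,1) = 52.2194; S(3,2) = 40.8745; S(3,3) = 31.9943
  k=4: S(4,0) = 75.4053; S(4,1) = 59.0231; S(4,2) = 46.2000; S(4,3) = 36.1628; S(4,4) = 28.3062
Terminal payoffs V(N, i) = max(K - S_T, 0):
  V(4,0) = 0.000000; V(4,1) = 0.000000; V(4,2) = 0.000000; V(4,3) = 4.747205; V(4,4) = 12.603772
Backward induction: V(k, i) = exp(-r*dt) * [p * V(k+1, i) + (1-p) * V(k+1, i+1)].
  V(3,0) = exp(-r*dt) * [p*0.000000 + (1-p)*0.000000] = 0.000000
  V(3,1) = exp(-r*dt) * [p*0.000000 + (1-p)*0.000000] = 0.000000
  V(3,2) = exp(-r*dt) * [p*0.000000 + (1-p)*4.747205] = 2.193458
  V(3,3) = exp(-r*dt) * [p*4.747205 + (1-p)*12.603772] = 8.306675
  V(2,0) = exp(-r*dt) * [p*0.000000 + (1-p)*0.000000] = 0.000000
  V(2,1) = exp(-r*dt) * [p*0.000000 + (1-p)*2.193458] = 1.013493
  V(2,2) = exp(-r*dt) * [p*2.193458 + (1-p)*8.306675] = 4.985429
  V(1,0) = exp(-r*dt) * [p*0.000000 + (1-p)*1.013493] = 0.468287
  V(1,1) = exp(-r*dt) * [p*1.013493 + (1-p)*4.985429] = 2.833647
  V(0,0) = exp(-r*dt) * [p*0.468287 + (1-p)*2.833647] = 1.554236

Answer: Price = V(0,0) = 1.5542


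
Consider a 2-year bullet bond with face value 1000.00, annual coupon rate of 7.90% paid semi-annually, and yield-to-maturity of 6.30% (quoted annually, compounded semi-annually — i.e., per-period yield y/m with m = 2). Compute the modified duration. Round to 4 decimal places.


Coupon per period c = face * coupon_rate / m = 39.500000
Periods per year m = 2; per-period yield y/m = 0.031500
Number of cashflows N = 4
Cashflows (t years, CF_t, discount factor 1/(1+y/m)^(m*t), PV):
  t = 0.5000: CF_t = 39.500000, DF = 0.969462, PV = 38.293747
  t = 1.0000: CF_t = 39.500000, DF = 0.939856, PV = 37.124331
  t = 1.5000: CF_t = 39.500000, DF = 0.911155, PV = 35.990626
  t = 2.0000: CF_t = 1039.500000, DF = 0.883330, PV = 918.221726
Price P = sum_t PV_t = 1029.630429
First compute Macaulay numerator sum_t t * PV_t:
  t * PV_t at t = 0.5000: 19.146873
  t * PV_t at t = 1.0000: 37.124331
  t * PV_t at t = 1.5000: 53.985939
  t * PV_t at t = 2.0000: 1836.443452
Macaulay duration D = 1946.700595 / 1029.630429 = 1.890679
Modified duration = D / (1 + y/m) = 1.890679 / (1 + 0.031500) = 1.832941

Answer: Modified duration = 1.8329


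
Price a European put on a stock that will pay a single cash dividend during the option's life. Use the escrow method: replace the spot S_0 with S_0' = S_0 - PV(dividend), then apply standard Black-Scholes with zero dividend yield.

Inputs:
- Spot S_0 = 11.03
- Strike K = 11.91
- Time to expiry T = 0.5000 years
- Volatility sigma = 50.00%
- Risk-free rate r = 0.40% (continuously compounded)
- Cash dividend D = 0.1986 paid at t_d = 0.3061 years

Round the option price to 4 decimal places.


PV(D) = D * exp(-r * t_d) = 0.1986 * 0.99877635 = 0.19835698
S_0' = S_0 - PV(D) = 11.0300 - 0.19835698 = 10.83164302
d1 = (ln(S_0'/K) + (r + sigma^2/2)*T) / (sigma*sqrt(T)) = -0.08600292
d2 = d1 - sigma*sqrt(T) = -0.43955631
exp(-rT) = 0.99800200
N(-d1) = 0.53426795; N(-d2) = 0.66987076
P = K * exp(-rT) * N(-d2) - S_0' * N(-d1) = 11.9100 * 0.99800200 * 0.66987076 - 10.83164302 * 0.53426795 = 2.1752

Answer: Price = 2.1752


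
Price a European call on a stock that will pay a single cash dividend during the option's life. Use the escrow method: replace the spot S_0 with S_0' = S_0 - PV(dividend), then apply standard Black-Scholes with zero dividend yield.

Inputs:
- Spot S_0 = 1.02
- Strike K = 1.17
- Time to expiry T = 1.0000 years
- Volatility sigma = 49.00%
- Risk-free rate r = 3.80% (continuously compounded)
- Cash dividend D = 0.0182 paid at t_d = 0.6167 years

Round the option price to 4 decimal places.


PV(D) = D * exp(-r * t_d) = 0.0182 * 0.97683786 = 0.01777845
S_0' = S_0 - PV(D) = 1.0200 - 0.01777845 = 1.00222155
d1 = (ln(S_0'/K) + (r + sigma^2/2)*T) / (sigma*sqrt(T)) = 0.00666396
d2 = d1 - sigma*sqrt(T) = -0.48333604
exp(-rT) = 0.96271294
N(d1) = 0.50265851; N(d2) = 0.31442858
C = S_0' * N(d1) - K * exp(-rT) * N(d2) = 1.00222155 * 0.50265851 - 1.1700 * 0.96271294 * 0.31442858 = 0.1496

Answer: Price = 0.1496


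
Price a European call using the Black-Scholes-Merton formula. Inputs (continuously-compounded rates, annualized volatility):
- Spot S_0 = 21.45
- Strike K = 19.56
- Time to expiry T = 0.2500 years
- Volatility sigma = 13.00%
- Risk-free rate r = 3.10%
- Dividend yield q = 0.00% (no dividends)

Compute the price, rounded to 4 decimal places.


Answer: Price = 2.0766

Derivation:
d1 = (ln(S/K) + (r - q + 0.5*sigma^2) * T) / (sigma * sqrt(T)) = 1.57077663
d2 = d1 - sigma * sqrt(T) = 1.50577663
exp(-rT) = 0.99227995; exp(-qT) = 1.00000000
C = S_0 * exp(-qT) * N(d1) - K * exp(-rT) * N(d2)
N(d1) = 0.94188273; N(d2) = 0.93393774
C = 21.4500 * 1.00000000 * 0.94188273 - 19.5600 * 0.99227995 * 0.93393774 = 2.0766


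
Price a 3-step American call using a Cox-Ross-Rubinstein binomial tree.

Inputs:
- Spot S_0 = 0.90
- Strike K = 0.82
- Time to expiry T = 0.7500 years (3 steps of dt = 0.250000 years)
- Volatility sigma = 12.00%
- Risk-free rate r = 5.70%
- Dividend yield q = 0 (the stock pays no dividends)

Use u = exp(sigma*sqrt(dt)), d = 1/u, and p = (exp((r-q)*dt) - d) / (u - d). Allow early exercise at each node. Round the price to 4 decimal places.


Answer: Price = V(0,0) = 0.1184

Derivation:
dt = T/N = 0.250000
u = exp(sigma*sqrt(dt)) = 1.061837; d = 1/u = 0.941765
p = (exp((r-q)*dt) - d) / (u - d) = 0.604533
Discount per step: exp(-r*dt) = 0.985851
Stock lattice S(k, i) with i counting down-moves:
  k=0: S(0,0) = 0.9000
  k=1: S(1,0) = 0.9557; S(1,1) = 0.8476
  k=2: S(2,0) = 1.0147; S(2,1) = 0.9000; S(2,2) = 0.7982
  k=3: S(3,0) = 1.0775; S(3,1) = 0.9557; S(3,2) = 0.8476; S(3,3) = 0.7517
Terminal payoffs V(N, i) = max(S_T - K, 0):
  V(3,0) = 0.257496; V(3,1) = 0.135653; V(3,2) = 0.027588; V(3,3) = 0.000000
Backward induction: V(k, i) = exp(-r*dt) * [p * V(k+1, i) + (1-p) * V(k+1, i+1)]; then take max(V_cont, immediate exercise) for American.
  V(2,0) = exp(-r*dt) * [p*0.257496 + (1-p)*0.135653] = 0.206349; exercise = 0.194747; V(2,0) = max -> 0.206349
  V(2,1) = exp(-r*dt) * [p*0.135653 + (1-p)*0.027588] = 0.091602; exercise = 0.080000; V(2,1) = max -> 0.091602
  V(2,2) = exp(-r*dt) * [p*0.027588 + (1-p)*0.000000] = 0.016442; exercise = 0.000000; V(2,2) = max -> 0.016442
  V(1,0) = exp(-r*dt) * [p*0.206349 + (1-p)*0.091602] = 0.158693; exercise = 0.135653; V(1,0) = max -> 0.158693
  V(1,1) = exp(-r*dt) * [p*0.091602 + (1-p)*0.016442] = 0.061003; exercise = 0.027588; V(1,1) = max -> 0.061003
  V(0,0) = exp(-r*dt) * [p*0.158693 + (1-p)*0.061003] = 0.118361; exercise = 0.080000; V(0,0) = max -> 0.118361


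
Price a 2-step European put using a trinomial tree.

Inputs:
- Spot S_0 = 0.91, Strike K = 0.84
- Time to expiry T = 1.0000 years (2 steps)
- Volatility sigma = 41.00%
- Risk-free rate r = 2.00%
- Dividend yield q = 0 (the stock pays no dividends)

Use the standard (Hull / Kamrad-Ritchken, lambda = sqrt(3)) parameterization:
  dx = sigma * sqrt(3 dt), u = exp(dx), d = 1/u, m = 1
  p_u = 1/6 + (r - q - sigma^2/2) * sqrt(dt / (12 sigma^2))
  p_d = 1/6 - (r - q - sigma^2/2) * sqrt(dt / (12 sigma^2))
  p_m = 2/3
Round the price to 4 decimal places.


Answer: Price = V(0,0) = 0.0946

Derivation:
dt = T/N = 0.500000; dx = sigma*sqrt(3*dt) = 0.502145
u = exp(dx) = 1.652262; d = 1/u = 0.605231
p_u = 0.134778, p_m = 0.666667, p_d = 0.198555
Discount per step: exp(-r*dt) = 0.990050
Stock lattice S(k, j) with j the centered position index:
  k=0: S(0,+0) = 0.9100
  k=1: S(1,-1) = 0.5508; S(1,+0) = 0.9100; S(1,+1) = 1.5036
  k=2: S(2,-2) = 0.3333; S(2,-1) = 0.5508; S(2,+0) = 0.9100; S(2,+1) = 1.5036; S(2,+2) = 2.4843
Terminal payoffs V(N, j) = max(K - S_T, 0):
  V(2,-2) = 0.506663; V(2,-1) = 0.289240; V(2,+0) = 0.000000; V(2,+1) = 0.000000; V(2,+2) = 0.000000
Backward induction: V(k, j) = exp(-r*dt) * [p_u * V(k+1, j+1) + p_m * V(k+1, j) + p_d * V(k+1, j-1)]
  V(1,-1) = exp(-r*dt) * [p_u*0.000000 + p_m*0.289240 + p_d*0.506663] = 0.290507
  V(1,+0) = exp(-r*dt) * [p_u*0.000000 + p_m*0.000000 + p_d*0.289240] = 0.056859
  V(1,+1) = exp(-r*dt) * [p_u*0.000000 + p_m*0.000000 + p_d*0.000000] = 0.000000
  V(0,+0) = exp(-r*dt) * [p_u*0.000000 + p_m*0.056859 + p_d*0.290507] = 0.094636


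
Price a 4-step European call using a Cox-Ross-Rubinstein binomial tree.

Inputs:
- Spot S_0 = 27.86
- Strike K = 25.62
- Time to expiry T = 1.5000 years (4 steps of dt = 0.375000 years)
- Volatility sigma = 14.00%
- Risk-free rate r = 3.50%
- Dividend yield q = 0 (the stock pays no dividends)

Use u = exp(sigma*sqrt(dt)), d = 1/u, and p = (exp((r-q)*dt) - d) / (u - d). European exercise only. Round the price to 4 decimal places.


dt = T/N = 0.375000
u = exp(sigma*sqrt(dt)) = 1.089514; d = 1/u = 0.917840
p = (exp((r-q)*dt) - d) / (u - d) = 0.555537
Discount per step: exp(-r*dt) = 0.986961
Stock lattice S(k, i) with i counting down-moves:
  k=0: S(0,0) = 27.8600
  k=1: S(1,0) = 30.3539; S(1,1) = 25.5710
  k=2: S(2,0) = 33.0710; S(2,1) = 27.8600; S(2,2) = 23.4701
  k=3: S(3,0) = 36.0313; S(3,1) = 30.3539; S(3,2) = 25.5710; S(3,3) = 21.5418
  k=4: S(4,0) = 39.2566; S(4,1) = 33.0710; S(4,2) = 27.8600; S(4,3) = 23.4701; S(4,4) = 19.7719
Terminal payoffs V(N, i) = max(S_T - K, 0):
  V(4,0) = 13.636637; V(4,1) = 7.450983; V(4,2) = 2.240000; V(4,3) = 0.000000; V(4,4) = 0.000000
Backward induction: V(k, i) = exp(-r*dt) * [p * V(k+1, i) + (1-p) * V(k+1, i+1)].
  V(3,0) = exp(-r*dt) * [p*13.636637 + (1-p)*7.450983] = 10.745379
  V(3,1) = exp(-r*dt) * [p*7.450983 + (1-p)*2.240000] = 5.067938
  V(3,2) = exp(-r*dt) * [p*2.240000 + (1-p)*0.000000] = 1.228177
  V(3,3) = exp(-r*dt) * [p*0.000000 + (1-p)*0.000000] = 0.000000
  V(2,0) = exp(-r*dt) * [p*10.745379 + (1-p)*5.067938] = 8.114758
  V(2,1) = exp(-r*dt) * [p*5.067938 + (1-p)*1.228177] = 3.317477
  V(2,2) = exp(-r*dt) * [p*1.228177 + (1-p)*0.000000] = 0.673401
  V(1,0) = exp(-r*dt) * [p*8.114758 + (1-p)*3.317477] = 5.904535
  V(1,1) = exp(-r*dt) * [p*3.317477 + (1-p)*0.673401] = 2.114349
  V(0,0) = exp(-r*dt) * [p*5.904535 + (1-p)*2.114349] = 4.164912

Answer: Price = V(0,0) = 4.1649


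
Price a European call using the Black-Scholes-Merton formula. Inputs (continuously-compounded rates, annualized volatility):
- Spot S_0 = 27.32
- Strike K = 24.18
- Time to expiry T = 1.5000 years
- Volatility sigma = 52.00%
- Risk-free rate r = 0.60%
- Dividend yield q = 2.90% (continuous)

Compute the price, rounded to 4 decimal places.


d1 = (ln(S/K) + (r - q + 0.5*sigma^2) * T) / (sigma * sqrt(T)) = 0.45597124
d2 = d1 - sigma * sqrt(T) = -0.18089609
exp(-rT) = 0.99104038; exp(-qT) = 0.95743255
C = S_0 * exp(-qT) * N(d1) - K * exp(-rT) * N(d2)
N(d1) = 0.67579467; N(d2) = 0.42822457
C = 27.3200 * 0.95743255 * 0.67579467 - 24.1800 * 0.99104038 * 0.42822457 = 7.4151

Answer: Price = 7.4151


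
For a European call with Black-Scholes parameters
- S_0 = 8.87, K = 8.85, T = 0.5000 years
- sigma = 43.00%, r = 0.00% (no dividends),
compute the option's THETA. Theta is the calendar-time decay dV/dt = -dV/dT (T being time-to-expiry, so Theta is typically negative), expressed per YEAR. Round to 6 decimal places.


d1 = 0.1594520441; d2 = -0.1446038718
phi(d1) = 0.3939028355; exp(-qT) = 1.0000000000; exp(-rT) = 1.0000000000
Theta = -S*exp(-qT)*phi(d1)*sigma/(2*sqrt(T)) - r*K*exp(-rT)*N(d2) + q*S*exp(-qT)*N(d1)
N(d1) = 0.5633436309; N(d2) = 0.4425118200; sqrt(T) = 0.7071067812
Term 1 = -8.8700 * 1.0000000000 * 0.3939028355 * 0.4300 / (2 * 0.7071067812) = -1.0623464835
Term 2 = -0.0000 * 8.8500 * 1.0000000000 * 0.4425118200 = -0.0000000000
Term 3 = 0 (no dividend yield, q = 0)
Theta = -1.0623464835 + (-0.0000000000) + (0.0000000000) = -1.062346

Answer: Theta = -1.062346


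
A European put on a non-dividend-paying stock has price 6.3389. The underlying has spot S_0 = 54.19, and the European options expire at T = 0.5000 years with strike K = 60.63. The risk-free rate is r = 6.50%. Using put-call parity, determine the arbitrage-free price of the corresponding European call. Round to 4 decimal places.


Put-call parity: C - P = S_0 * exp(-qT) - K * exp(-rT).
S_0 * exp(-qT) = 54.1900 * 1.00000000 = 54.19000000
K * exp(-rT) = 60.6300 * 0.96802245 = 58.69120113
C = P + S*exp(-qT) - K*exp(-rT)
C = 6.3389 + 54.19000000 - 58.69120113 = 1.8377

Answer: Call price = 1.8377


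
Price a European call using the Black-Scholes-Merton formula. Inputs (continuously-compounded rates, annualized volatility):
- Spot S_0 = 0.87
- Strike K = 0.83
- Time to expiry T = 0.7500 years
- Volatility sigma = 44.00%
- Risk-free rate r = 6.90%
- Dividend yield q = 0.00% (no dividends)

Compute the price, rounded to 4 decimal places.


Answer: Price = 0.1703

Derivation:
d1 = (ln(S/K) + (r - q + 0.5*sigma^2) * T) / (sigma * sqrt(T)) = 0.44985430
d2 = d1 - sigma * sqrt(T) = 0.06880312
exp(-rT) = 0.94956623; exp(-qT) = 1.00000000
C = S_0 * exp(-qT) * N(d1) - K * exp(-rT) * N(d2)
N(d1) = 0.67359225; N(d2) = 0.52742683
C = 0.8700 * 1.00000000 * 0.67359225 - 0.8300 * 0.94956623 * 0.52742683 = 0.1703


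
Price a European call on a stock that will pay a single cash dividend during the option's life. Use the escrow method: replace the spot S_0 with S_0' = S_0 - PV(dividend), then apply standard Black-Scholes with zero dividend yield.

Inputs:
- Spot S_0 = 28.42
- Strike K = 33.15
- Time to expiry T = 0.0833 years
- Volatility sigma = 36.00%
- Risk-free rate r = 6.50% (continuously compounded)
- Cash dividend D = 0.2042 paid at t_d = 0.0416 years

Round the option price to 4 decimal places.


Answer: Price = 0.0930

Derivation:
PV(D) = D * exp(-r * t_d) = 0.2042 * 0.99729965 = 0.20364859
S_0' = S_0 - PV(D) = 28.4200 - 0.20364859 = 28.21635141
d1 = (ln(S_0'/K) + (r + sigma^2/2)*T) / (sigma*sqrt(T)) = -1.44682827
d2 = d1 - sigma*sqrt(T) = -1.55073053
exp(-rT) = 0.99460013
N(d1) = 0.07397251; N(d2) = 0.06048314
C = S_0' * N(d1) - K * exp(-rT) * N(d2) = 28.21635141 * 0.07397251 - 33.1500 * 0.99460013 * 0.06048314 = 0.0930


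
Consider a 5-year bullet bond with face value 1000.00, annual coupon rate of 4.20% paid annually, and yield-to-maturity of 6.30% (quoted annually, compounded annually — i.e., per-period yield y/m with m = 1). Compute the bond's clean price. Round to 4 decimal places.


Coupon per period c = face * coupon_rate / m = 42.000000
Periods per year m = 1; per-period yield y/m = 0.063000
Number of cashflows N = 5
Cashflows (t years, CF_t, discount factor 1/(1+y/m)^(m*t), PV):
  t = 1.0000: CF_t = 42.000000, DF = 0.940734, PV = 39.510818
  t = 2.0000: CF_t = 42.000000, DF = 0.884980, PV = 37.169161
  t = 3.0000: CF_t = 42.000000, DF = 0.832531, PV = 34.966285
  t = 4.0000: CF_t = 42.000000, DF = 0.783190, PV = 32.893965
  t = 5.0000: CF_t = 1042.000000, DF = 0.736773, PV = 767.717422
Price P = sum_t PV_t = 912.257653

Answer: Price = 912.2577


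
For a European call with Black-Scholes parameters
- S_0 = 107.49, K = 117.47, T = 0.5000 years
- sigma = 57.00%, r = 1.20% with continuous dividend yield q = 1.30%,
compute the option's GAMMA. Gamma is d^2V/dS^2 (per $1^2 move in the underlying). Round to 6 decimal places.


d1 = -0.0199978776; d2 = -0.4230487428
phi(d1) = 0.3988625169; exp(-qT) = 0.9935210793; exp(-rT) = 0.9940179641
Gamma = exp(-qT) * phi(d1) / (S * sigma * sqrt(T)) = 0.9935210793 * 0.3988625169 / (107.4900 * 0.5700 * 0.7071067812) = 0.009147

Answer: Gamma = 0.009147


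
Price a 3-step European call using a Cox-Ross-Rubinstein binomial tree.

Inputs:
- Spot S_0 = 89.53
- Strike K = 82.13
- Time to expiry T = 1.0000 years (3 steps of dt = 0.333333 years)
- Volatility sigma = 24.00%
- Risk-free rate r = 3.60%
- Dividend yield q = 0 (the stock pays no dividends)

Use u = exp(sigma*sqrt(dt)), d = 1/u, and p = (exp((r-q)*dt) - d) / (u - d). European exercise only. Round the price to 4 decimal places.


dt = T/N = 0.333333
u = exp(sigma*sqrt(dt)) = 1.148623; d = 1/u = 0.870607
p = (exp((r-q)*dt) - d) / (u - d) = 0.508837
Discount per step: exp(-r*dt) = 0.988072
Stock lattice S(k, i) with i counting down-moves:
  k=0: S(0,0) = 89.5300
  k=1: S(1,0) = 102.8362; S(1,1) = 77.9455
  k=2: S(2,0) = 118.1201; S(2,1) = 89.5300; S(2,2) = 67.8599
  k=3: S(3,0) = 135.6755; S(3,1) = 102.8362; S(3,2) = 77.9455; S(3,3) = 59.0794
Terminal payoffs V(N, i) = max(S_T - K, 0):
  V(3,0) = 53.545494; V(3,1) = 20.706241; V(3,2) = 0.000000; V(3,3) = 0.000000
Backward induction: V(k, i) = exp(-r*dt) * [p * V(k+1, i) + (1-p) * V(k+1, i+1)].
  V(2,0) = exp(-r*dt) * [p*53.545494 + (1-p)*20.706241] = 36.969769
  V(2,1) = exp(-r*dt) * [p*20.706241 + (1-p)*0.000000] = 10.410431
  V(2,2) = exp(-r*dt) * [p*0.000000 + (1-p)*0.000000] = 0.000000
  V(1,0) = exp(-r*dt) * [p*36.969769 + (1-p)*10.410431] = 23.639432
  V(1,1) = exp(-r*dt) * [p*10.410431 + (1-p)*0.000000] = 5.234029
  V(0,0) = exp(-r*dt) * [p*23.639432 + (1-p)*5.234029] = 14.425239

Answer: Price = V(0,0) = 14.4252


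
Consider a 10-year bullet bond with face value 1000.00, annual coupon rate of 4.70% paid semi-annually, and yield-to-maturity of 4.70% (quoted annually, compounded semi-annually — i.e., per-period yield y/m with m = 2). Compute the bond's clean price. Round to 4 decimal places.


Answer: Price = 1000.0000

Derivation:
Coupon per period c = face * coupon_rate / m = 23.500000
Periods per year m = 2; per-period yield y/m = 0.023500
Number of cashflows N = 20
Cashflows (t years, CF_t, discount factor 1/(1+y/m)^(m*t), PV):
  t = 0.5000: CF_t = 23.500000, DF = 0.977040, PV = 22.960430
  t = 1.0000: CF_t = 23.500000, DF = 0.954606, PV = 22.433249
  t = 1.5000: CF_t = 23.500000, DF = 0.932688, PV = 21.918172
  t = 2.0000: CF_t = 23.500000, DF = 0.911273, PV = 21.414921
  t = 2.5000: CF_t = 23.500000, DF = 0.890350, PV = 20.923225
  t = 3.0000: CF_t = 23.500000, DF = 0.869907, PV = 20.442819
  t = 3.5000: CF_t = 23.500000, DF = 0.849934, PV = 19.973443
  t = 4.0000: CF_t = 23.500000, DF = 0.830419, PV = 19.514844
  t = 4.5000: CF_t = 23.500000, DF = 0.811352, PV = 19.066775
  t = 5.0000: CF_t = 23.500000, DF = 0.792723, PV = 18.628994
  t = 5.5000: CF_t = 23.500000, DF = 0.774522, PV = 18.201264
  t = 6.0000: CF_t = 23.500000, DF = 0.756739, PV = 17.783355
  t = 6.5000: CF_t = 23.500000, DF = 0.739363, PV = 17.375042
  t = 7.0000: CF_t = 23.500000, DF = 0.722387, PV = 16.976103
  t = 7.5000: CF_t = 23.500000, DF = 0.705801, PV = 16.586324
  t = 8.0000: CF_t = 23.500000, DF = 0.689596, PV = 16.205495
  t = 8.5000: CF_t = 23.500000, DF = 0.673762, PV = 15.833410
  t = 9.0000: CF_t = 23.500000, DF = 0.658292, PV = 15.469868
  t = 9.5000: CF_t = 23.500000, DF = 0.643178, PV = 15.114673
  t = 10.0000: CF_t = 1023.500000, DF = 0.628410, PV = 643.177594
Price P = sum_t PV_t = 1000.000000


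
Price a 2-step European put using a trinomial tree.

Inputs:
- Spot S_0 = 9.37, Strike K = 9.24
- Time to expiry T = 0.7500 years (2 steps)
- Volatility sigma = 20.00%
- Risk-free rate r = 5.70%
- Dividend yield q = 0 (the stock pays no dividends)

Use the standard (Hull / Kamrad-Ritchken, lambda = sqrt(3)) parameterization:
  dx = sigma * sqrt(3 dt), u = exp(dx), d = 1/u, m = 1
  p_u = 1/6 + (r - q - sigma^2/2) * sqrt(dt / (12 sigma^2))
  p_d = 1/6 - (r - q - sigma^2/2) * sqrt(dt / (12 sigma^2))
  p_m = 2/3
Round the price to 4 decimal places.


dt = T/N = 0.375000; dx = sigma*sqrt(3*dt) = 0.212132
u = exp(dx) = 1.236311; d = 1/u = 0.808858
p_u = 0.199370, p_m = 0.666667, p_d = 0.133963
Discount per step: exp(-r*dt) = 0.978852
Stock lattice S(k, j) with j the centered position index:
  k=0: S(0,+0) = 9.3700
  k=1: S(1,-1) = 7.5790; S(1,+0) = 9.3700; S(1,+1) = 11.5842
  k=2: S(2,-2) = 6.1303; S(2,-1) = 7.5790; S(2,+0) = 9.3700; S(2,+1) = 11.5842; S(2,+2) = 14.3217
Terminal payoffs V(N, j) = max(K - S_T, 0):
  V(2,-2) = 3.109667; V(2,-1) = 1.661002; V(2,+0) = 0.000000; V(2,+1) = 0.000000; V(2,+2) = 0.000000
Backward induction: V(k, j) = exp(-r*dt) * [p_u * V(k+1, j+1) + p_m * V(k+1, j) + p_d * V(k+1, j-1)]
  V(1,-1) = exp(-r*dt) * [p_u*0.000000 + p_m*1.661002 + p_d*3.109667] = 1.491687
  V(1,+0) = exp(-r*dt) * [p_u*0.000000 + p_m*0.000000 + p_d*1.661002] = 0.217807
  V(1,+1) = exp(-r*dt) * [p_u*0.000000 + p_m*0.000000 + p_d*0.000000] = 0.000000
  V(0,+0) = exp(-r*dt) * [p_u*0.000000 + p_m*0.217807 + p_d*1.491687] = 0.337739

Answer: Price = V(0,0) = 0.3377


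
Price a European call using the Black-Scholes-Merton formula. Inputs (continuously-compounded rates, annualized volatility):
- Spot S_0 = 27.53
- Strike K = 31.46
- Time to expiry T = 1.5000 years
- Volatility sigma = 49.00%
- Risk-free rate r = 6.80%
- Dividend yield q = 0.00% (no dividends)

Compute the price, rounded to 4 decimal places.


d1 = (ln(S/K) + (r - q + 0.5*sigma^2) * T) / (sigma * sqrt(T)) = 0.24767244
d2 = d1 - sigma * sqrt(T) = -0.35245254
exp(-rT) = 0.90302955; exp(-qT) = 1.00000000
C = S_0 * exp(-qT) * N(d1) - K * exp(-rT) * N(d2)
N(d1) = 0.59780607; N(d2) = 0.36224945
C = 27.5300 * 1.00000000 * 0.59780607 - 31.4600 * 0.90302955 * 0.36224945 = 6.1663

Answer: Price = 6.1663


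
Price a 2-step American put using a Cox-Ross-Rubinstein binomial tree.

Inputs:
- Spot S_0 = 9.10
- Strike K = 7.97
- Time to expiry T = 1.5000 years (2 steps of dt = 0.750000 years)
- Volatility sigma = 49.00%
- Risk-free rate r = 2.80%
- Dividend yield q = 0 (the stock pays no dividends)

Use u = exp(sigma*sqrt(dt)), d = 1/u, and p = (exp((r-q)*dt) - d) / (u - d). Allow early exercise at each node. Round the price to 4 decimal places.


Answer: Price = V(0,0) = 1.3158

Derivation:
dt = T/N = 0.750000
u = exp(sigma*sqrt(dt)) = 1.528600; d = 1/u = 0.654193
p = (exp((r-q)*dt) - d) / (u - d) = 0.419746
Discount per step: exp(-r*dt) = 0.979219
Stock lattice S(k, i) with i counting down-moves:
  k=0: S(0,0) = 9.1000
  k=1: S(1,0) = 13.9103; S(1,1) = 5.9532
  k=2: S(2,0) = 21.2632; S(2,1) = 9.1000; S(2,2) = 3.8945
Terminal payoffs V(N, i) = max(K - S_T, 0):
  V(2,0) = 0.000000; V(2,1) = 0.000000; V(2,2) = 4.075484
Backward induction: V(k, i) = exp(-r*dt) * [p * V(k+1, i) + (1-p) * V(k+1, i+1)]; then take max(V_cont, immediate exercise) for American.
  V(1,0) = exp(-r*dt) * [p*0.000000 + (1-p)*0.000000] = 0.000000; exercise = 0.000000; V(1,0) = max -> 0.000000
  V(1,1) = exp(-r*dt) * [p*0.000000 + (1-p)*4.075484] = 2.315673; exercise = 2.016841; V(1,1) = max -> 2.315673
  V(0,0) = exp(-r*dt) * [p*0.000000 + (1-p)*2.315673] = 1.315755; exercise = 0.000000; V(0,0) = max -> 1.315755


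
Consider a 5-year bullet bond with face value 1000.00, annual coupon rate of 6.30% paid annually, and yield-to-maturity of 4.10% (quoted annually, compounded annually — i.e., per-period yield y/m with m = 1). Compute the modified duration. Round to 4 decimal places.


Coupon per period c = face * coupon_rate / m = 63.000000
Periods per year m = 1; per-period yield y/m = 0.041000
Number of cashflows N = 5
Cashflows (t years, CF_t, discount factor 1/(1+y/m)^(m*t), PV):
  t = 1.0000: CF_t = 63.000000, DF = 0.960615, PV = 60.518732
  t = 2.0000: CF_t = 63.000000, DF = 0.922781, PV = 58.135189
  t = 3.0000: CF_t = 63.000000, DF = 0.886437, PV = 55.845523
  t = 4.0000: CF_t = 63.000000, DF = 0.851524, PV = 53.646035
  t = 5.0000: CF_t = 1063.000000, DF = 0.817987, PV = 869.520083
Price P = sum_t PV_t = 1097.665562
First compute Macaulay numerator sum_t t * PV_t:
  t * PV_t at t = 1.0000: 60.518732
  t * PV_t at t = 2.0000: 116.270378
  t * PV_t at t = 3.0000: 167.536568
  t * PV_t at t = 4.0000: 214.584141
  t * PV_t at t = 5.0000: 4347.600413
Macaulay duration D = 4906.510233 / 1097.665562 = 4.469950
Modified duration = D / (1 + y/m) = 4.469950 / (1 + 0.041000) = 4.293900

Answer: Modified duration = 4.2939
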